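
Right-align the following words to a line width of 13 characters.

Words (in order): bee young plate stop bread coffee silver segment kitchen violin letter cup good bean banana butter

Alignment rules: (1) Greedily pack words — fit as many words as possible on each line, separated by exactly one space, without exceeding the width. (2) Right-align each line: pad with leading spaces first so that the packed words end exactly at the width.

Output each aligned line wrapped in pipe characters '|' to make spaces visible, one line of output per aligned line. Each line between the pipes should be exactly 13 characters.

Line 1: ['bee', 'young'] (min_width=9, slack=4)
Line 2: ['plate', 'stop'] (min_width=10, slack=3)
Line 3: ['bread', 'coffee'] (min_width=12, slack=1)
Line 4: ['silver'] (min_width=6, slack=7)
Line 5: ['segment'] (min_width=7, slack=6)
Line 6: ['kitchen'] (min_width=7, slack=6)
Line 7: ['violin', 'letter'] (min_width=13, slack=0)
Line 8: ['cup', 'good', 'bean'] (min_width=13, slack=0)
Line 9: ['banana', 'butter'] (min_width=13, slack=0)

Answer: |    bee young|
|   plate stop|
| bread coffee|
|       silver|
|      segment|
|      kitchen|
|violin letter|
|cup good bean|
|banana butter|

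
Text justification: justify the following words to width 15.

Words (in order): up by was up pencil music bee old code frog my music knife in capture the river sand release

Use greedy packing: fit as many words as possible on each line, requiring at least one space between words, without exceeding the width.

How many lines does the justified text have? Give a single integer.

Answer: 8

Derivation:
Line 1: ['up', 'by', 'was', 'up'] (min_width=12, slack=3)
Line 2: ['pencil', 'music'] (min_width=12, slack=3)
Line 3: ['bee', 'old', 'code'] (min_width=12, slack=3)
Line 4: ['frog', 'my', 'music'] (min_width=13, slack=2)
Line 5: ['knife', 'in'] (min_width=8, slack=7)
Line 6: ['capture', 'the'] (min_width=11, slack=4)
Line 7: ['river', 'sand'] (min_width=10, slack=5)
Line 8: ['release'] (min_width=7, slack=8)
Total lines: 8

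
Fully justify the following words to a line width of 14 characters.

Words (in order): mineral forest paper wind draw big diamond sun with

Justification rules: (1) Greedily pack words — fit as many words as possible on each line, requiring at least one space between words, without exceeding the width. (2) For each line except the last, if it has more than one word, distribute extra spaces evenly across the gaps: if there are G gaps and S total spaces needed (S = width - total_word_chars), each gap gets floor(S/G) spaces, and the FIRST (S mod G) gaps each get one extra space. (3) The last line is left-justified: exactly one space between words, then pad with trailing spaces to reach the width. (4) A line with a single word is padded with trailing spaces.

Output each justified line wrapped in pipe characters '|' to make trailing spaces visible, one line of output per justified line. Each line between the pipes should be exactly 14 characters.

Answer: |mineral forest|
|paper     wind|
|draw       big|
|diamond    sun|
|with          |

Derivation:
Line 1: ['mineral', 'forest'] (min_width=14, slack=0)
Line 2: ['paper', 'wind'] (min_width=10, slack=4)
Line 3: ['draw', 'big'] (min_width=8, slack=6)
Line 4: ['diamond', 'sun'] (min_width=11, slack=3)
Line 5: ['with'] (min_width=4, slack=10)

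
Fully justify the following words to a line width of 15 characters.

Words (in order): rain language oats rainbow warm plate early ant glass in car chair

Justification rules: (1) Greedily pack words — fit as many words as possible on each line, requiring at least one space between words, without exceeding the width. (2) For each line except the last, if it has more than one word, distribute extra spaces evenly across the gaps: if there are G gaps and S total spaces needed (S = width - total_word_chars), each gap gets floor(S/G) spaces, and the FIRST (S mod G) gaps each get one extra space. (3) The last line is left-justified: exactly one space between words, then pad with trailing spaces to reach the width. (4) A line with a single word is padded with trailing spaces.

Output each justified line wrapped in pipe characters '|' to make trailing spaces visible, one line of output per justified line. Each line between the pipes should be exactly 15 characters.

Line 1: ['rain', 'language'] (min_width=13, slack=2)
Line 2: ['oats', 'rainbow'] (min_width=12, slack=3)
Line 3: ['warm', 'plate'] (min_width=10, slack=5)
Line 4: ['early', 'ant', 'glass'] (min_width=15, slack=0)
Line 5: ['in', 'car', 'chair'] (min_width=12, slack=3)

Answer: |rain   language|
|oats    rainbow|
|warm      plate|
|early ant glass|
|in car chair   |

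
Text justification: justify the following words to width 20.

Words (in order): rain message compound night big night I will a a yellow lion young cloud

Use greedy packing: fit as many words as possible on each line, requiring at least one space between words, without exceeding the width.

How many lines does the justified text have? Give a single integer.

Answer: 5

Derivation:
Line 1: ['rain', 'message'] (min_width=12, slack=8)
Line 2: ['compound', 'night', 'big'] (min_width=18, slack=2)
Line 3: ['night', 'I', 'will', 'a', 'a'] (min_width=16, slack=4)
Line 4: ['yellow', 'lion', 'young'] (min_width=17, slack=3)
Line 5: ['cloud'] (min_width=5, slack=15)
Total lines: 5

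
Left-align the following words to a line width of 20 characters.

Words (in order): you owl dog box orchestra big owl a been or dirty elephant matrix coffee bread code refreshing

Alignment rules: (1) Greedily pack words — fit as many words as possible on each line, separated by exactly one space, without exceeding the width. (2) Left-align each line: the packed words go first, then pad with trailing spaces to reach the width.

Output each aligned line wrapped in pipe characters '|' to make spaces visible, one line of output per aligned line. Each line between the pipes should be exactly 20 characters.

Answer: |you owl dog box     |
|orchestra big owl a |
|been or dirty       |
|elephant matrix     |
|coffee bread code   |
|refreshing          |

Derivation:
Line 1: ['you', 'owl', 'dog', 'box'] (min_width=15, slack=5)
Line 2: ['orchestra', 'big', 'owl', 'a'] (min_width=19, slack=1)
Line 3: ['been', 'or', 'dirty'] (min_width=13, slack=7)
Line 4: ['elephant', 'matrix'] (min_width=15, slack=5)
Line 5: ['coffee', 'bread', 'code'] (min_width=17, slack=3)
Line 6: ['refreshing'] (min_width=10, slack=10)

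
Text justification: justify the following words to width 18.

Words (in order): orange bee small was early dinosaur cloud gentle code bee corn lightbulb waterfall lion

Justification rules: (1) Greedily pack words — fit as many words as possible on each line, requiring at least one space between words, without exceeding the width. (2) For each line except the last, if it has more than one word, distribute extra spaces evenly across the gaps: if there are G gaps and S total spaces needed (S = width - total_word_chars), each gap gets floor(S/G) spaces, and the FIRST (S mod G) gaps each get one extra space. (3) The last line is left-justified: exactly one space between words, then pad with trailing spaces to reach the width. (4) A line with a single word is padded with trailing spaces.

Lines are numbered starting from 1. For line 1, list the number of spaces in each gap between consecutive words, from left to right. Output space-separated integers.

Line 1: ['orange', 'bee', 'small'] (min_width=16, slack=2)
Line 2: ['was', 'early', 'dinosaur'] (min_width=18, slack=0)
Line 3: ['cloud', 'gentle', 'code'] (min_width=17, slack=1)
Line 4: ['bee', 'corn', 'lightbulb'] (min_width=18, slack=0)
Line 5: ['waterfall', 'lion'] (min_width=14, slack=4)

Answer: 2 2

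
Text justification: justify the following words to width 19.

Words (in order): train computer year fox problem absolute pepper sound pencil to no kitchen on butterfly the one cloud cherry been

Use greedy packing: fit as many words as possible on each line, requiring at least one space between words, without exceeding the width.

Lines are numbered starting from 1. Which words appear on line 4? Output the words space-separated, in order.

Line 1: ['train', 'computer', 'year'] (min_width=19, slack=0)
Line 2: ['fox', 'problem'] (min_width=11, slack=8)
Line 3: ['absolute', 'pepper'] (min_width=15, slack=4)
Line 4: ['sound', 'pencil', 'to', 'no'] (min_width=18, slack=1)
Line 5: ['kitchen', 'on'] (min_width=10, slack=9)
Line 6: ['butterfly', 'the', 'one'] (min_width=17, slack=2)
Line 7: ['cloud', 'cherry', 'been'] (min_width=17, slack=2)

Answer: sound pencil to no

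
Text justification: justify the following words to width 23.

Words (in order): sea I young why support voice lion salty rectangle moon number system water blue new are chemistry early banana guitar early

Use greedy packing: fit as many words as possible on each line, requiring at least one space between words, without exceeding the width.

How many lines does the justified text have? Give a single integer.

Line 1: ['sea', 'I', 'young', 'why', 'support'] (min_width=23, slack=0)
Line 2: ['voice', 'lion', 'salty'] (min_width=16, slack=7)
Line 3: ['rectangle', 'moon', 'number'] (min_width=21, slack=2)
Line 4: ['system', 'water', 'blue', 'new'] (min_width=21, slack=2)
Line 5: ['are', 'chemistry', 'early'] (min_width=19, slack=4)
Line 6: ['banana', 'guitar', 'early'] (min_width=19, slack=4)
Total lines: 6

Answer: 6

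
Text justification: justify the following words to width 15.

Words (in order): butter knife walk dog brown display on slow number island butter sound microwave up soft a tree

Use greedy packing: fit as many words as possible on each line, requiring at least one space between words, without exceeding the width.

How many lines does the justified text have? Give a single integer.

Answer: 7

Derivation:
Line 1: ['butter', 'knife'] (min_width=12, slack=3)
Line 2: ['walk', 'dog', 'brown'] (min_width=14, slack=1)
Line 3: ['display', 'on', 'slow'] (min_width=15, slack=0)
Line 4: ['number', 'island'] (min_width=13, slack=2)
Line 5: ['butter', 'sound'] (min_width=12, slack=3)
Line 6: ['microwave', 'up'] (min_width=12, slack=3)
Line 7: ['soft', 'a', 'tree'] (min_width=11, slack=4)
Total lines: 7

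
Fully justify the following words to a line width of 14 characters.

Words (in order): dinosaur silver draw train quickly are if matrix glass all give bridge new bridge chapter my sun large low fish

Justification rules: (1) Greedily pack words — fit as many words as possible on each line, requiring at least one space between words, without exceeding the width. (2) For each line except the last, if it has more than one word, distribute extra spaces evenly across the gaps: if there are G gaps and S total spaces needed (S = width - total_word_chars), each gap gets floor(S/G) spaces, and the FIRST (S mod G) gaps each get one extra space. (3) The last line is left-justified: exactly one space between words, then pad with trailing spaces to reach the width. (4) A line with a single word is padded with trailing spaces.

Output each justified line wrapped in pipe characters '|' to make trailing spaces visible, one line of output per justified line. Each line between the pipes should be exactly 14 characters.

Line 1: ['dinosaur'] (min_width=8, slack=6)
Line 2: ['silver', 'draw'] (min_width=11, slack=3)
Line 3: ['train', 'quickly'] (min_width=13, slack=1)
Line 4: ['are', 'if', 'matrix'] (min_width=13, slack=1)
Line 5: ['glass', 'all', 'give'] (min_width=14, slack=0)
Line 6: ['bridge', 'new'] (min_width=10, slack=4)
Line 7: ['bridge', 'chapter'] (min_width=14, slack=0)
Line 8: ['my', 'sun', 'large'] (min_width=12, slack=2)
Line 9: ['low', 'fish'] (min_width=8, slack=6)

Answer: |dinosaur      |
|silver    draw|
|train  quickly|
|are  if matrix|
|glass all give|
|bridge     new|
|bridge chapter|
|my  sun  large|
|low fish      |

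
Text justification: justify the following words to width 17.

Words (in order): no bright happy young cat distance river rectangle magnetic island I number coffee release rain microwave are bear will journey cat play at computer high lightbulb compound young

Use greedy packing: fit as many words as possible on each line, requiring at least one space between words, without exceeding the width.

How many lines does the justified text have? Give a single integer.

Answer: 13

Derivation:
Line 1: ['no', 'bright', 'happy'] (min_width=15, slack=2)
Line 2: ['young', 'cat'] (min_width=9, slack=8)
Line 3: ['distance', 'river'] (min_width=14, slack=3)
Line 4: ['rectangle'] (min_width=9, slack=8)
Line 5: ['magnetic', 'island', 'I'] (min_width=17, slack=0)
Line 6: ['number', 'coffee'] (min_width=13, slack=4)
Line 7: ['release', 'rain'] (min_width=12, slack=5)
Line 8: ['microwave', 'are'] (min_width=13, slack=4)
Line 9: ['bear', 'will', 'journey'] (min_width=17, slack=0)
Line 10: ['cat', 'play', 'at'] (min_width=11, slack=6)
Line 11: ['computer', 'high'] (min_width=13, slack=4)
Line 12: ['lightbulb'] (min_width=9, slack=8)
Line 13: ['compound', 'young'] (min_width=14, slack=3)
Total lines: 13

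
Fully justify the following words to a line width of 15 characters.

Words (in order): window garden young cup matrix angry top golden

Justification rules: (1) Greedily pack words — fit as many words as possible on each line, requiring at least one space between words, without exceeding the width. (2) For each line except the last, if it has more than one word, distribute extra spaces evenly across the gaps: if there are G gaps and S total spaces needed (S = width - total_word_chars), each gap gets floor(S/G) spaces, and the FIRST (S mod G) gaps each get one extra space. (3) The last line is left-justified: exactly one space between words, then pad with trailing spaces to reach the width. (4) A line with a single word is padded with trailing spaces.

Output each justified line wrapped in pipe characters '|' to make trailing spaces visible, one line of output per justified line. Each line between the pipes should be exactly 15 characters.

Answer: |window   garden|
|young       cup|
|matrix    angry|
|top golden     |

Derivation:
Line 1: ['window', 'garden'] (min_width=13, slack=2)
Line 2: ['young', 'cup'] (min_width=9, slack=6)
Line 3: ['matrix', 'angry'] (min_width=12, slack=3)
Line 4: ['top', 'golden'] (min_width=10, slack=5)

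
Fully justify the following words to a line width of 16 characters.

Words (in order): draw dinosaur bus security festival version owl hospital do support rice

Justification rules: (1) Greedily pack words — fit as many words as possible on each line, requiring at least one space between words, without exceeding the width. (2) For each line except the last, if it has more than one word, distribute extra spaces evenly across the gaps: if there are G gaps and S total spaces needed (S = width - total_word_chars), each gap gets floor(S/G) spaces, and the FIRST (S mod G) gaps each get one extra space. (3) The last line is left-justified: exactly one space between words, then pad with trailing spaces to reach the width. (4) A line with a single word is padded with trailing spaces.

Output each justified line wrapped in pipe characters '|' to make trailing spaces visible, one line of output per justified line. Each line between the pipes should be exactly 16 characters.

Answer: |draw    dinosaur|
|bus     security|
|festival version|
|owl  hospital do|
|support rice    |

Derivation:
Line 1: ['draw', 'dinosaur'] (min_width=13, slack=3)
Line 2: ['bus', 'security'] (min_width=12, slack=4)
Line 3: ['festival', 'version'] (min_width=16, slack=0)
Line 4: ['owl', 'hospital', 'do'] (min_width=15, slack=1)
Line 5: ['support', 'rice'] (min_width=12, slack=4)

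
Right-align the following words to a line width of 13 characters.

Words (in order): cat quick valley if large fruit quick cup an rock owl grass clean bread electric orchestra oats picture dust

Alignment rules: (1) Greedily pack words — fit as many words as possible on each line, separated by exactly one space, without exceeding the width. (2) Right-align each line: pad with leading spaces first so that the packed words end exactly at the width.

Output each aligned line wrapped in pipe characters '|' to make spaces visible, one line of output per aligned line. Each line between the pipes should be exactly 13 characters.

Line 1: ['cat', 'quick'] (min_width=9, slack=4)
Line 2: ['valley', 'if'] (min_width=9, slack=4)
Line 3: ['large', 'fruit'] (min_width=11, slack=2)
Line 4: ['quick', 'cup', 'an'] (min_width=12, slack=1)
Line 5: ['rock', 'owl'] (min_width=8, slack=5)
Line 6: ['grass', 'clean'] (min_width=11, slack=2)
Line 7: ['bread'] (min_width=5, slack=8)
Line 8: ['electric'] (min_width=8, slack=5)
Line 9: ['orchestra'] (min_width=9, slack=4)
Line 10: ['oats', 'picture'] (min_width=12, slack=1)
Line 11: ['dust'] (min_width=4, slack=9)

Answer: |    cat quick|
|    valley if|
|  large fruit|
| quick cup an|
|     rock owl|
|  grass clean|
|        bread|
|     electric|
|    orchestra|
| oats picture|
|         dust|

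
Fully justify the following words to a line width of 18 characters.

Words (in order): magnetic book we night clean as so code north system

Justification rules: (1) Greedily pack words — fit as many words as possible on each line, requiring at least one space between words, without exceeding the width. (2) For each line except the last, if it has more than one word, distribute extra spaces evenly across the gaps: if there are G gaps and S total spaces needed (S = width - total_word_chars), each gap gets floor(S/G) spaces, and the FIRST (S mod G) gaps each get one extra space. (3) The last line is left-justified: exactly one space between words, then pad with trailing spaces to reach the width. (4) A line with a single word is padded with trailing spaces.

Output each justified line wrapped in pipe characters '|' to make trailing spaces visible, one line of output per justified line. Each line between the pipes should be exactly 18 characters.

Line 1: ['magnetic', 'book', 'we'] (min_width=16, slack=2)
Line 2: ['night', 'clean', 'as', 'so'] (min_width=17, slack=1)
Line 3: ['code', 'north', 'system'] (min_width=17, slack=1)

Answer: |magnetic  book  we|
|night  clean as so|
|code north system |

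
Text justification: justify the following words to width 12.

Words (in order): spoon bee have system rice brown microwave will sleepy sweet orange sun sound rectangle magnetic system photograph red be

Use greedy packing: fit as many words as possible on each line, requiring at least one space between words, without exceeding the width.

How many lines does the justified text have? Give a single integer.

Line 1: ['spoon', 'bee'] (min_width=9, slack=3)
Line 2: ['have', 'system'] (min_width=11, slack=1)
Line 3: ['rice', 'brown'] (min_width=10, slack=2)
Line 4: ['microwave'] (min_width=9, slack=3)
Line 5: ['will', 'sleepy'] (min_width=11, slack=1)
Line 6: ['sweet', 'orange'] (min_width=12, slack=0)
Line 7: ['sun', 'sound'] (min_width=9, slack=3)
Line 8: ['rectangle'] (min_width=9, slack=3)
Line 9: ['magnetic'] (min_width=8, slack=4)
Line 10: ['system'] (min_width=6, slack=6)
Line 11: ['photograph'] (min_width=10, slack=2)
Line 12: ['red', 'be'] (min_width=6, slack=6)
Total lines: 12

Answer: 12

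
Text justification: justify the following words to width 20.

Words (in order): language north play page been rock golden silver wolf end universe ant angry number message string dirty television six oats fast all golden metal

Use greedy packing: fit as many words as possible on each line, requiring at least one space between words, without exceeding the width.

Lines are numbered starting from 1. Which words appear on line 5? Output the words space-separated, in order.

Line 1: ['language', 'north', 'play'] (min_width=19, slack=1)
Line 2: ['page', 'been', 'rock'] (min_width=14, slack=6)
Line 3: ['golden', 'silver', 'wolf'] (min_width=18, slack=2)
Line 4: ['end', 'universe', 'ant'] (min_width=16, slack=4)
Line 5: ['angry', 'number', 'message'] (min_width=20, slack=0)
Line 6: ['string', 'dirty'] (min_width=12, slack=8)
Line 7: ['television', 'six', 'oats'] (min_width=19, slack=1)
Line 8: ['fast', 'all', 'golden'] (min_width=15, slack=5)
Line 9: ['metal'] (min_width=5, slack=15)

Answer: angry number message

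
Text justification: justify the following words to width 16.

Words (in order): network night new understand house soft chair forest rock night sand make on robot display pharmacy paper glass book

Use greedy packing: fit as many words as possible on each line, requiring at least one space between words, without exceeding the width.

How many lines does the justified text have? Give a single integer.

Answer: 8

Derivation:
Line 1: ['network', 'night'] (min_width=13, slack=3)
Line 2: ['new', 'understand'] (min_width=14, slack=2)
Line 3: ['house', 'soft', 'chair'] (min_width=16, slack=0)
Line 4: ['forest', 'rock'] (min_width=11, slack=5)
Line 5: ['night', 'sand', 'make'] (min_width=15, slack=1)
Line 6: ['on', 'robot', 'display'] (min_width=16, slack=0)
Line 7: ['pharmacy', 'paper'] (min_width=14, slack=2)
Line 8: ['glass', 'book'] (min_width=10, slack=6)
Total lines: 8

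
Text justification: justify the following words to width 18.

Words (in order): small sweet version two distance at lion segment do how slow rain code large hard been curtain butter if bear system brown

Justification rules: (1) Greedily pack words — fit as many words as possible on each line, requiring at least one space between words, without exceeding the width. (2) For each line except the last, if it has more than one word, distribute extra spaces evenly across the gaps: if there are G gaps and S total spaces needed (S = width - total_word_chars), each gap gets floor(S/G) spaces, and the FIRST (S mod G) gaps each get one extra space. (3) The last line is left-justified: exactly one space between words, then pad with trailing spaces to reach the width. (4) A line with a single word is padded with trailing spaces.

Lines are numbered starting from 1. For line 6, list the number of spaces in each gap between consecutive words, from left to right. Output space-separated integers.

Line 1: ['small', 'sweet'] (min_width=11, slack=7)
Line 2: ['version', 'two'] (min_width=11, slack=7)
Line 3: ['distance', 'at', 'lion'] (min_width=16, slack=2)
Line 4: ['segment', 'do', 'how'] (min_width=14, slack=4)
Line 5: ['slow', 'rain', 'code'] (min_width=14, slack=4)
Line 6: ['large', 'hard', 'been'] (min_width=15, slack=3)
Line 7: ['curtain', 'butter', 'if'] (min_width=17, slack=1)
Line 8: ['bear', 'system', 'brown'] (min_width=17, slack=1)

Answer: 3 2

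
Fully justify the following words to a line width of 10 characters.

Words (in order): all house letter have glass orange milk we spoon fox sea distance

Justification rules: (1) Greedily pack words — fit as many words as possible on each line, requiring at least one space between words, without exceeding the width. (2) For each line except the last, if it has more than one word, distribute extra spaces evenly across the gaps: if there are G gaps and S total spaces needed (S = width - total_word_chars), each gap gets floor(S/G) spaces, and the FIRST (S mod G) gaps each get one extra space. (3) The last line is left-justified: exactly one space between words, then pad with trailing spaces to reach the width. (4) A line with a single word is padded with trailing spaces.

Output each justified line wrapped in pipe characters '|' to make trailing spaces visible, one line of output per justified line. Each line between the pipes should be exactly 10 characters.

Line 1: ['all', 'house'] (min_width=9, slack=1)
Line 2: ['letter'] (min_width=6, slack=4)
Line 3: ['have', 'glass'] (min_width=10, slack=0)
Line 4: ['orange'] (min_width=6, slack=4)
Line 5: ['milk', 'we'] (min_width=7, slack=3)
Line 6: ['spoon', 'fox'] (min_width=9, slack=1)
Line 7: ['sea'] (min_width=3, slack=7)
Line 8: ['distance'] (min_width=8, slack=2)

Answer: |all  house|
|letter    |
|have glass|
|orange    |
|milk    we|
|spoon  fox|
|sea       |
|distance  |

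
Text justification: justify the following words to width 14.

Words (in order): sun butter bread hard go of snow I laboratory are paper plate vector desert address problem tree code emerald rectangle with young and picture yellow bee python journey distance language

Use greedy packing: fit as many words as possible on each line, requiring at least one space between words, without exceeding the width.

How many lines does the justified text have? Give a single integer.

Line 1: ['sun', 'butter'] (min_width=10, slack=4)
Line 2: ['bread', 'hard', 'go'] (min_width=13, slack=1)
Line 3: ['of', 'snow', 'I'] (min_width=9, slack=5)
Line 4: ['laboratory', 'are'] (min_width=14, slack=0)
Line 5: ['paper', 'plate'] (min_width=11, slack=3)
Line 6: ['vector', 'desert'] (min_width=13, slack=1)
Line 7: ['address'] (min_width=7, slack=7)
Line 8: ['problem', 'tree'] (min_width=12, slack=2)
Line 9: ['code', 'emerald'] (min_width=12, slack=2)
Line 10: ['rectangle', 'with'] (min_width=14, slack=0)
Line 11: ['young', 'and'] (min_width=9, slack=5)
Line 12: ['picture', 'yellow'] (min_width=14, slack=0)
Line 13: ['bee', 'python'] (min_width=10, slack=4)
Line 14: ['journey'] (min_width=7, slack=7)
Line 15: ['distance'] (min_width=8, slack=6)
Line 16: ['language'] (min_width=8, slack=6)
Total lines: 16

Answer: 16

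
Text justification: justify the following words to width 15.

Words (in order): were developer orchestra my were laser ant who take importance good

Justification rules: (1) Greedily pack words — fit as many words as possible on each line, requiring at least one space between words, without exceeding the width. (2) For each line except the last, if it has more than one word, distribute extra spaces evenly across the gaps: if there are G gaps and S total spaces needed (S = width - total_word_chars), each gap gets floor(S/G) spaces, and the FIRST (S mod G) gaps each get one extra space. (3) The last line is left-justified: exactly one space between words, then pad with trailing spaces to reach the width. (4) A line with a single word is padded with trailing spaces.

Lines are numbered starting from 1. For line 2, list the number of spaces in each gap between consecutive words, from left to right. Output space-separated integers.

Line 1: ['were', 'developer'] (min_width=14, slack=1)
Line 2: ['orchestra', 'my'] (min_width=12, slack=3)
Line 3: ['were', 'laser', 'ant'] (min_width=14, slack=1)
Line 4: ['who', 'take'] (min_width=8, slack=7)
Line 5: ['importance', 'good'] (min_width=15, slack=0)

Answer: 4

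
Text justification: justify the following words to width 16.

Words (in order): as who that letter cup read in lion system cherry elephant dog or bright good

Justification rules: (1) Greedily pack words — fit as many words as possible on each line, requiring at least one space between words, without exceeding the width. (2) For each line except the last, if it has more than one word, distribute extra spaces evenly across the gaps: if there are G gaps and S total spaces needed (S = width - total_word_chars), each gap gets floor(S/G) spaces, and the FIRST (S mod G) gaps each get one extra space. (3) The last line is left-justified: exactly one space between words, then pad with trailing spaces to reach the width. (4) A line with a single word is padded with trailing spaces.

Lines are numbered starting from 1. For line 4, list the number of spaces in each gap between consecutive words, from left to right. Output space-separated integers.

Line 1: ['as', 'who', 'that'] (min_width=11, slack=5)
Line 2: ['letter', 'cup', 'read'] (min_width=15, slack=1)
Line 3: ['in', 'lion', 'system'] (min_width=14, slack=2)
Line 4: ['cherry', 'elephant'] (min_width=15, slack=1)
Line 5: ['dog', 'or', 'bright'] (min_width=13, slack=3)
Line 6: ['good'] (min_width=4, slack=12)

Answer: 2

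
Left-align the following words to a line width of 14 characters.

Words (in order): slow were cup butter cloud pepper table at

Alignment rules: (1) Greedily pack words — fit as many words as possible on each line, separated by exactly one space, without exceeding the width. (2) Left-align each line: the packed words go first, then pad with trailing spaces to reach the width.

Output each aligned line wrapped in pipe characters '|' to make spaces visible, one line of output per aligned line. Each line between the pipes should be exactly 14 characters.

Line 1: ['slow', 'were', 'cup'] (min_width=13, slack=1)
Line 2: ['butter', 'cloud'] (min_width=12, slack=2)
Line 3: ['pepper', 'table'] (min_width=12, slack=2)
Line 4: ['at'] (min_width=2, slack=12)

Answer: |slow were cup |
|butter cloud  |
|pepper table  |
|at            |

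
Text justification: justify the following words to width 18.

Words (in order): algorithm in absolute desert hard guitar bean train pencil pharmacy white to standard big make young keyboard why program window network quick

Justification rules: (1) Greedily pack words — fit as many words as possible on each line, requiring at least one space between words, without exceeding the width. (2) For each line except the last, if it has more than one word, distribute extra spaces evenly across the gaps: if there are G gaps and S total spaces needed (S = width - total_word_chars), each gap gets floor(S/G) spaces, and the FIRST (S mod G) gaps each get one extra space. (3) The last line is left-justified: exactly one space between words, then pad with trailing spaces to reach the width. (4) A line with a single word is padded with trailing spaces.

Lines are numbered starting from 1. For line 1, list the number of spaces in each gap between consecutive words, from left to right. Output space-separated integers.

Answer: 7

Derivation:
Line 1: ['algorithm', 'in'] (min_width=12, slack=6)
Line 2: ['absolute', 'desert'] (min_width=15, slack=3)
Line 3: ['hard', 'guitar', 'bean'] (min_width=16, slack=2)
Line 4: ['train', 'pencil'] (min_width=12, slack=6)
Line 5: ['pharmacy', 'white', 'to'] (min_width=17, slack=1)
Line 6: ['standard', 'big', 'make'] (min_width=17, slack=1)
Line 7: ['young', 'keyboard', 'why'] (min_width=18, slack=0)
Line 8: ['program', 'window'] (min_width=14, slack=4)
Line 9: ['network', 'quick'] (min_width=13, slack=5)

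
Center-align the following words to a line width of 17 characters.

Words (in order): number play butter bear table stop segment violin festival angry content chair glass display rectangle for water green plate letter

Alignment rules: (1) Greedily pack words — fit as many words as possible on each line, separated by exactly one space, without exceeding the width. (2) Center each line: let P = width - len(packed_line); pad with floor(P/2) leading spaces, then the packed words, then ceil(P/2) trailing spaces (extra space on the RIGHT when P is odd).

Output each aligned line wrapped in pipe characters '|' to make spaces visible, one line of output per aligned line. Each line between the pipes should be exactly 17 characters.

Line 1: ['number', 'play'] (min_width=11, slack=6)
Line 2: ['butter', 'bear', 'table'] (min_width=17, slack=0)
Line 3: ['stop', 'segment'] (min_width=12, slack=5)
Line 4: ['violin', 'festival'] (min_width=15, slack=2)
Line 5: ['angry', 'content'] (min_width=13, slack=4)
Line 6: ['chair', 'glass'] (min_width=11, slack=6)
Line 7: ['display', 'rectangle'] (min_width=17, slack=0)
Line 8: ['for', 'water', 'green'] (min_width=15, slack=2)
Line 9: ['plate', 'letter'] (min_width=12, slack=5)

Answer: |   number play   |
|butter bear table|
|  stop segment   |
| violin festival |
|  angry content  |
|   chair glass   |
|display rectangle|
| for water green |
|  plate letter   |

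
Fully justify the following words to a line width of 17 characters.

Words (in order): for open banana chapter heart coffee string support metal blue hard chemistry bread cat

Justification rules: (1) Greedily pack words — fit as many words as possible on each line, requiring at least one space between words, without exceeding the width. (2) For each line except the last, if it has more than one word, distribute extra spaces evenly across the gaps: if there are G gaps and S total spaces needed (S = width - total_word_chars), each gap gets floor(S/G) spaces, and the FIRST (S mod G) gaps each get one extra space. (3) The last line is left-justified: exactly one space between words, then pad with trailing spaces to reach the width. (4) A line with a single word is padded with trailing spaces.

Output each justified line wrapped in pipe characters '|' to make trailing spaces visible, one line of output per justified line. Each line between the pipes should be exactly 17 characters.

Answer: |for  open  banana|
|chapter     heart|
|coffee     string|
|support     metal|
|blue         hard|
|chemistry   bread|
|cat              |

Derivation:
Line 1: ['for', 'open', 'banana'] (min_width=15, slack=2)
Line 2: ['chapter', 'heart'] (min_width=13, slack=4)
Line 3: ['coffee', 'string'] (min_width=13, slack=4)
Line 4: ['support', 'metal'] (min_width=13, slack=4)
Line 5: ['blue', 'hard'] (min_width=9, slack=8)
Line 6: ['chemistry', 'bread'] (min_width=15, slack=2)
Line 7: ['cat'] (min_width=3, slack=14)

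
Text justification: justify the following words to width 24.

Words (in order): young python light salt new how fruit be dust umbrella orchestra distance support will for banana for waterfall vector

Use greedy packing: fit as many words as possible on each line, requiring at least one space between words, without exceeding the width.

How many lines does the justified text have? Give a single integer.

Answer: 6

Derivation:
Line 1: ['young', 'python', 'light', 'salt'] (min_width=23, slack=1)
Line 2: ['new', 'how', 'fruit', 'be', 'dust'] (min_width=21, slack=3)
Line 3: ['umbrella', 'orchestra'] (min_width=18, slack=6)
Line 4: ['distance', 'support', 'will'] (min_width=21, slack=3)
Line 5: ['for', 'banana', 'for', 'waterfall'] (min_width=24, slack=0)
Line 6: ['vector'] (min_width=6, slack=18)
Total lines: 6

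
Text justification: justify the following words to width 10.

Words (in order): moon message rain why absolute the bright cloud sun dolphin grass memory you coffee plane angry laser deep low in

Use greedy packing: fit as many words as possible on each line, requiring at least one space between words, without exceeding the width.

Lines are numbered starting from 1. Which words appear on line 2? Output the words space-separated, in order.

Line 1: ['moon'] (min_width=4, slack=6)
Line 2: ['message'] (min_width=7, slack=3)
Line 3: ['rain', 'why'] (min_width=8, slack=2)
Line 4: ['absolute'] (min_width=8, slack=2)
Line 5: ['the', 'bright'] (min_width=10, slack=0)
Line 6: ['cloud', 'sun'] (min_width=9, slack=1)
Line 7: ['dolphin'] (min_width=7, slack=3)
Line 8: ['grass'] (min_width=5, slack=5)
Line 9: ['memory', 'you'] (min_width=10, slack=0)
Line 10: ['coffee'] (min_width=6, slack=4)
Line 11: ['plane'] (min_width=5, slack=5)
Line 12: ['angry'] (min_width=5, slack=5)
Line 13: ['laser', 'deep'] (min_width=10, slack=0)
Line 14: ['low', 'in'] (min_width=6, slack=4)

Answer: message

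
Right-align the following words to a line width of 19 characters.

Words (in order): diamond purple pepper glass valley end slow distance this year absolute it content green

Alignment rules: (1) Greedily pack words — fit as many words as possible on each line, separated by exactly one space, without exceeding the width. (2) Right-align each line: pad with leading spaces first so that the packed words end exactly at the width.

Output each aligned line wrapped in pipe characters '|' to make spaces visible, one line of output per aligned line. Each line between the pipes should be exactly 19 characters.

Answer: |     diamond purple|
|pepper glass valley|
|  end slow distance|
| this year absolute|
|   it content green|

Derivation:
Line 1: ['diamond', 'purple'] (min_width=14, slack=5)
Line 2: ['pepper', 'glass', 'valley'] (min_width=19, slack=0)
Line 3: ['end', 'slow', 'distance'] (min_width=17, slack=2)
Line 4: ['this', 'year', 'absolute'] (min_width=18, slack=1)
Line 5: ['it', 'content', 'green'] (min_width=16, slack=3)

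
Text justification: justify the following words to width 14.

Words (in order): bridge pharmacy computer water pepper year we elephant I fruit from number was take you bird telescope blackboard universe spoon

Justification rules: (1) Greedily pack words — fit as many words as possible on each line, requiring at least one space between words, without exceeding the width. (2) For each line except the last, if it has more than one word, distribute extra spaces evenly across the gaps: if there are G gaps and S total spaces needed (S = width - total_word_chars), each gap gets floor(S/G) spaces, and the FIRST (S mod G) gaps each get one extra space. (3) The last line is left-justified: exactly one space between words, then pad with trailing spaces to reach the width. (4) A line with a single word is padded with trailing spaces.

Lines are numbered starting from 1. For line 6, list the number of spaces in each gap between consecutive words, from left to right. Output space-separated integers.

Answer: 5

Derivation:
Line 1: ['bridge'] (min_width=6, slack=8)
Line 2: ['pharmacy'] (min_width=8, slack=6)
Line 3: ['computer', 'water'] (min_width=14, slack=0)
Line 4: ['pepper', 'year', 'we'] (min_width=14, slack=0)
Line 5: ['elephant', 'I'] (min_width=10, slack=4)
Line 6: ['fruit', 'from'] (min_width=10, slack=4)
Line 7: ['number', 'was'] (min_width=10, slack=4)
Line 8: ['take', 'you', 'bird'] (min_width=13, slack=1)
Line 9: ['telescope'] (min_width=9, slack=5)
Line 10: ['blackboard'] (min_width=10, slack=4)
Line 11: ['universe', 'spoon'] (min_width=14, slack=0)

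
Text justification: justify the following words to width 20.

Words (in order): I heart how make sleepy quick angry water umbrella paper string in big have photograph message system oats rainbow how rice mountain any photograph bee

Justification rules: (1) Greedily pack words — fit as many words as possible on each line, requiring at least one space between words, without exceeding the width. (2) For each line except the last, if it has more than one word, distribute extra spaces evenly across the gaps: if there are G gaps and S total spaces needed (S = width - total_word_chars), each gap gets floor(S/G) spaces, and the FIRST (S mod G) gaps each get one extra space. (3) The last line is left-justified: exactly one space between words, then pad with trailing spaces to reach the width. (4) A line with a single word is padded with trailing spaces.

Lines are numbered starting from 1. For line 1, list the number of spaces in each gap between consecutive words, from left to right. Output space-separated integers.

Line 1: ['I', 'heart', 'how', 'make'] (min_width=16, slack=4)
Line 2: ['sleepy', 'quick', 'angry'] (min_width=18, slack=2)
Line 3: ['water', 'umbrella', 'paper'] (min_width=20, slack=0)
Line 4: ['string', 'in', 'big', 'have'] (min_width=18, slack=2)
Line 5: ['photograph', 'message'] (min_width=18, slack=2)
Line 6: ['system', 'oats', 'rainbow'] (min_width=19, slack=1)
Line 7: ['how', 'rice', 'mountain'] (min_width=17, slack=3)
Line 8: ['any', 'photograph', 'bee'] (min_width=18, slack=2)

Answer: 3 2 2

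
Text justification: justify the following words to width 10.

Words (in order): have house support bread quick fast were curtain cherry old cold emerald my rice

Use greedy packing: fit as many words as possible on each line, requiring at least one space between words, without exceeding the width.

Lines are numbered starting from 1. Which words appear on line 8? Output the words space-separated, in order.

Answer: cold

Derivation:
Line 1: ['have', 'house'] (min_width=10, slack=0)
Line 2: ['support'] (min_width=7, slack=3)
Line 3: ['bread'] (min_width=5, slack=5)
Line 4: ['quick', 'fast'] (min_width=10, slack=0)
Line 5: ['were'] (min_width=4, slack=6)
Line 6: ['curtain'] (min_width=7, slack=3)
Line 7: ['cherry', 'old'] (min_width=10, slack=0)
Line 8: ['cold'] (min_width=4, slack=6)
Line 9: ['emerald', 'my'] (min_width=10, slack=0)
Line 10: ['rice'] (min_width=4, slack=6)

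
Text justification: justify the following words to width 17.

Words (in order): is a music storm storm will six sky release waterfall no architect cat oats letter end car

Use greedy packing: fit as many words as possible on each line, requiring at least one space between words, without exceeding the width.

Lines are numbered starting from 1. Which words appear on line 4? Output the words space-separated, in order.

Answer: waterfall no

Derivation:
Line 1: ['is', 'a', 'music', 'storm'] (min_width=16, slack=1)
Line 2: ['storm', 'will', 'six'] (min_width=14, slack=3)
Line 3: ['sky', 'release'] (min_width=11, slack=6)
Line 4: ['waterfall', 'no'] (min_width=12, slack=5)
Line 5: ['architect', 'cat'] (min_width=13, slack=4)
Line 6: ['oats', 'letter', 'end'] (min_width=15, slack=2)
Line 7: ['car'] (min_width=3, slack=14)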